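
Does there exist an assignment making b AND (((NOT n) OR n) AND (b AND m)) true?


Search for a satisfying assignment over {b, m, n}.
Try b=T, m=T, n=F: the formula evaluates to T.
A satisfying assignment exists.

Satisfiable.


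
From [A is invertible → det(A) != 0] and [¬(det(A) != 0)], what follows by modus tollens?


Modus tollens: from (P → Q) and ¬Q, infer ¬P.
Q = 'det(A) != 0' is denied; since P → Q, P must also fail.

Not (A is invertible).


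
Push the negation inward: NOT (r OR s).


De Morgan: the negation of a disjunction is the conjunction of the negations.
Distribute NOT across OR, flipping it to AND, and negate each literal.

(NOT r) AND (NOT s)


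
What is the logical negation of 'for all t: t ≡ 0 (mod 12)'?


¬(for all x: φ) = there exists x: ¬φ, and ¬(there exists x: φ) = for all x: ¬φ.
Apply to the universal statement.

there exists t: NOT(t ≡ 0 (mod 12))


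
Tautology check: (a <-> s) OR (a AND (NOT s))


Build the truth table over {a, s}:
a | s | φ
---------
F | F | T
T | F | T
F | T | F
T | T | T
Counterexample at row 3: with a=F, s=T, the formula is F.

No, it is not a tautology.


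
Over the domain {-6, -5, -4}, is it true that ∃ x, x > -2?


Evaluate the predicate on each element: -6:F, -5:F, -4:F.
No element satisfies the predicate.

F


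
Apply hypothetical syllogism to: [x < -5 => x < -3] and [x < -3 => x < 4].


Hypothetical syllogism: from (P → Q) and (Q → R), infer (P → R).
Chain the two implications through the shared middle term 'x < -3'.

x < -5 => x < 4


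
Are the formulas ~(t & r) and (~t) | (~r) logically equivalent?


Compare truth tables:
r | t | φ | ψ
-------------
False | False | True | True
True | False | True | True
False | True | True | True
True | True | False | False
The columns φ and ψ agree on every row.

Yes, they are logically equivalent.


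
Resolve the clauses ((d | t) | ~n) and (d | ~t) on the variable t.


The clauses contain complementary literals t and ~t.
Resolution eliminates this pair and disjoins the remaining literals (merging duplicates).

(~n | d)


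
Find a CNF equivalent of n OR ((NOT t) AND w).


Step 1: Distribute ∨ over ∧: n ∨ ((¬t) ∧ w) = (n ∨ (¬t)) ∧ (n ∨ w).

(n OR (NOT t)) AND (n OR w)


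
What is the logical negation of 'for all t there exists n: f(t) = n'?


Negation flips each quantifier (∀↔∃) and negates the inner predicate.
¬(for all t there exists n: φ) = there exists t for all n: ¬φ.

there exists t for all n: NOT(f(t) = n)


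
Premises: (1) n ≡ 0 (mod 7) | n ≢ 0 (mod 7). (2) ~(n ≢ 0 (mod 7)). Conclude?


Disjunctive syllogism: from (P ∨ Q) and ¬P, infer Q.
One disjunct, 'n ≢ 0 (mod 7)', is ruled out; the other must hold.

n ≡ 0 (mod 7)


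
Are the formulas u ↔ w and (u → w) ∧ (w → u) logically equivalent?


Compare truth tables:
u | w | φ | ψ
-------------
F | F | T | T
T | F | F | F
F | T | F | F
T | T | T | T
The columns φ and ψ agree on every row.

Yes, they are logically equivalent.


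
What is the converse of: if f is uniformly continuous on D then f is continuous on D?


The converse of (P → Q) is (Q → P). It is not in general equivalent to the original.
Here P = 'f is uniformly continuous on D' and Q = 'f is continuous on D'.

If f is continuous on D, then f is uniformly continuous on D.


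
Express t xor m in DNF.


Step 1: t ⊕ m is true exactly when they disagree: (t ∧ ¬m) ∨ (¬t ∧ m).

(t & (~m)) | ((~t) & m)


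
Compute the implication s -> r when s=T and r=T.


Implication is false only when antecedent is true and consequent is false.
Substitute: s=T, r=T.
T -> T evaluates to T.

T


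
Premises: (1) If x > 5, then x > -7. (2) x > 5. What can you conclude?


Modus ponens: from (P → Q) and P, infer Q.
P = 'x > 5' is asserted, and P → Q holds, so Q follows.

x > -7.


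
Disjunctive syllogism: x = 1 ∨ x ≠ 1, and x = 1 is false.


Disjunctive syllogism: from (P ∨ Q) and ¬P, infer Q.
One disjunct, 'x = 1', is ruled out; the other must hold.

x ≠ 1


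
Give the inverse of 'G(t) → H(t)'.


The inverse of (P → Q) is (¬P → ¬Q). It is equivalent to the converse, not to the original.
Here P = 'G(t)' and Q = 'H(t)'.

If not (G(t)), then not (H(t)).


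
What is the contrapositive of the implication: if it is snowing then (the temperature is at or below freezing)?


The contrapositive of (P → Q) is (¬Q → ¬P); it is logically equivalent to the original.
Here P = 'it is snowing' and Q = '(the temperature is at or below freezing)'.

If not ((the temperature is at or below freezing)), then not (it is snowing).


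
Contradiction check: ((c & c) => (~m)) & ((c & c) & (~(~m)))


Truth table over {c, m}:
c | m | φ
---------
False | False | False
True | False | False
False | True | False
True | True | False
Every row is false.

Yes, it is a contradiction.


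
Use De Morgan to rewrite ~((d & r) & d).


De Morgan: the negation of a conjunction is the disjunction of the negations.
Distribute ~ across &, flipping it to |, and negate each literal.

((~d) | (~r)) | (~d)


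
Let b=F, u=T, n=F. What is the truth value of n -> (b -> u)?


Substitute b=F, u=T, n=F:
b -> u = F -> T = T
n -> (b -> u) = F -> T = T

T


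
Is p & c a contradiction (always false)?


Truth table over {c, p}:
c | p | φ
---------
False | False | False
True | False | False
False | True | False
True | True | True
Satisfying assignment at row 4: c=True, p=True gives True.

No, it is not a contradiction.


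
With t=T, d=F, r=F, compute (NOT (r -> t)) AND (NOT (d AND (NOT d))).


Substitute t=T, d=F, r=F:
r -> t = F -> T = T
NOT (r -> t) = F
NOT d = T
d AND (NOT d) = F AND T = F
NOT (d AND (NOT d)) = T
(NOT (r -> t)) AND (NOT (d AND (NOT d))) = F AND T = F

F


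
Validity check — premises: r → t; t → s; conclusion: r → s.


This matches the form of hypothetical syllogism: the conclusion follows in every model of the premises.

Valid.


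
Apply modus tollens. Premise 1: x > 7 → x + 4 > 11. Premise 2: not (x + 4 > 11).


Modus tollens: from (P → Q) and ¬Q, infer ¬P.
Q = 'x + 4 > 11' is denied; since P → Q, P must also fail.

Not (x > 7).


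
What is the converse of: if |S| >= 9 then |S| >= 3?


The converse of (P → Q) is (Q → P). It is not in general equivalent to the original.
Here P = '|S| >= 9' and Q = '|S| >= 3'.

If |S| >= 3, then |S| >= 9.


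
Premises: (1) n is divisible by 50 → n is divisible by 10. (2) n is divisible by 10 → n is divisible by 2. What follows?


Hypothetical syllogism: from (P → Q) and (Q → R), infer (P → R).
Chain the two implications through the shared middle term 'n is divisible by 10'.

n is divisible by 50 → n is divisible by 2


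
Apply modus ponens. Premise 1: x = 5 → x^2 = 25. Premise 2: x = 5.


Modus ponens: from (P → Q) and P, infer Q.
P = 'x = 5' is asserted, and P → Q holds, so Q follows.

x^2 = 25.


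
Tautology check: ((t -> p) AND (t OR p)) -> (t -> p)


Build the truth table over {p, t}:
p | t | φ
---------
F | F | T
T | F | T
F | T | T
T | T | T
Every row evaluates to true.

Yes, it is a tautology.


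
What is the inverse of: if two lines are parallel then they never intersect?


The inverse of (P → Q) is (¬P → ¬Q). It is equivalent to the converse, not to the original.
Here P = 'two lines are parallel' and Q = 'they never intersect'.

If not (two lines are parallel), then not (they never intersect).


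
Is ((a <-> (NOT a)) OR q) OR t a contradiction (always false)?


Truth table over {a, q, t}:
a | q | t | φ
-------------
F | F | F | F
T | F | F | F
F | T | F | T
T | T | F | T
F | F | T | T
T | F | T | T
F | T | T | T
T | T | T | T
Satisfying assignment at row 3: a=F, q=T, t=F gives T.

No, it is not a contradiction.


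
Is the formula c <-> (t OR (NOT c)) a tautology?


Build the truth table over {c, t}:
c | t | φ
---------
F | F | F
T | F | F
F | T | F
T | T | T
Counterexample at row 1: with c=F, t=F, the formula is F.

No, it is not a tautology.


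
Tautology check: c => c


Build the truth table over {c}:
c | φ
-----
False | True
True | True
Every row evaluates to true.

Yes, it is a tautology.


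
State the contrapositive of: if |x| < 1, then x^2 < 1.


The contrapositive of (P → Q) is (¬Q → ¬P); it is logically equivalent to the original.
Here P = '|x| < 1' and Q = 'x^2 < 1'.

If not (x^2 < 1), then not (|x| < 1).


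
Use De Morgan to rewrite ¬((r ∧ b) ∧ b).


De Morgan: the negation of a conjunction is the disjunction of the negations.
Distribute ¬ across ∧, flipping it to ∨, and negate each literal.

((¬r) ∨ (¬b)) ∨ (¬b)


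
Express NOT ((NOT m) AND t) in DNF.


Step 1: Apply De Morgan: ¬((¬m) ∧ t) = ¬(¬m) ∨ ¬t.
Step 2: Eliminate any double negations (¬¬X = X).

m OR (NOT t)


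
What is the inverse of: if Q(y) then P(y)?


The inverse of (P → Q) is (¬P → ¬Q). It is equivalent to the converse, not to the original.
Here P = 'Q(y)' and Q = 'P(y)'.

If not (Q(y)), then not (P(y)).


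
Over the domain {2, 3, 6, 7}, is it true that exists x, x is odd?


Evaluate the predicate on each element: 2:False, 3:True, 6:False, 7:True.
Witness x = 3 satisfies the predicate.

True


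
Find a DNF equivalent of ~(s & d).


Step 1: Apply De Morgan: ¬(s ∧ d) = ¬s ∨ ¬d.

(~s) | (~d)


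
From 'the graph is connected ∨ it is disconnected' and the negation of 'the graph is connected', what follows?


Disjunctive syllogism: from (P ∨ Q) and ¬P, infer Q.
One disjunct, 'the graph is connected', is ruled out; the other must hold.

it is disconnected


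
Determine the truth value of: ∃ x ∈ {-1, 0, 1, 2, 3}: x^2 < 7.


Evaluate the predicate on each element: -1:T, 0:T, 1:T, 2:T, 3:F.
Witness x = -1 satisfies the predicate.

T


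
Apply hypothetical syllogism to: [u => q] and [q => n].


Hypothetical syllogism: from (P → Q) and (Q → R), infer (P → R).
Chain the two implications through the shared middle term 'q'.

u => n


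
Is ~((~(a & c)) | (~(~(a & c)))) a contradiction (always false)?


Truth table over {a, c}:
a | c | φ
---------
False | False | False
True | False | False
False | True | False
True | True | False
Every row is false.

Yes, it is a contradiction.


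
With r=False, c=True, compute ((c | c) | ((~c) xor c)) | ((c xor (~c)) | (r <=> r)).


Substitute r=False, c=True:
c | c = True | True = True
~c = False
(~c) xor c = False xor True = True
(c | c) | ((~c) xor c) = True | True = True
~c = False
c xor (~c) = True xor False = True
r <=> r = False <=> False = True
(c xor (~c)) | (r <=> r) = True | True = True
((c | c) | ((~c) xor c)) | ((c xor (~c)) | (r <=> r)) = True | True = True

True


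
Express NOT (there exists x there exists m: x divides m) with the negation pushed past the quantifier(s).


Negation flips each quantifier (∀↔∃) and negates the inner predicate.
¬(there exists x there exists m: φ) = for all x for all m: ¬φ.

for all x for all m: NOT(x divides m)


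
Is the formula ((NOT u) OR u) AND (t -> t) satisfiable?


Search for a satisfying assignment over {t, u}.
Try t=F, u=F: the formula evaluates to T.
A satisfying assignment exists.

Satisfiable.


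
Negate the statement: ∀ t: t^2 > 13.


¬(∀ x: φ) = ∃ x: ¬φ, and ¬(∃ x: φ) = ∀ x: ¬φ.
Apply to the universal statement.

∃ t: ¬(t^2 > 13)


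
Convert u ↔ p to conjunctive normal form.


Step 1: Rewrite u ↔ p as (u → p) ∧ (p → u).
Step 2: Rewrite each implication as a disjunction.

((¬u) ∨ p) ∧ ((¬p) ∨ u)


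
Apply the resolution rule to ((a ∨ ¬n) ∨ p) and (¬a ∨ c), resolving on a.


The clauses contain complementary literals a and ¬a.
Resolution eliminates this pair and disjoins the remaining literals (merging duplicates).

((¬n ∨ p) ∨ c)


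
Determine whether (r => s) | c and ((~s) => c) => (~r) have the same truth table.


Compare truth tables:
c | r | s | φ | ψ
-----------------
False | False | False | True | True
True | False | False | True | True
False | True | False | False | True
True | True | False | True | False
False | False | True | True | True
True | False | True | True | True
False | True | True | True | False
True | True | True | True | False
They differ at row 3 (c=False, r=True, s=False): φ=False but ψ=True.

No, they are not logically equivalent.


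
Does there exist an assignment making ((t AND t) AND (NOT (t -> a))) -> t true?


Search for a satisfying assignment over {a, t}.
Try a=F, t=F: the formula evaluates to T.
A satisfying assignment exists.

Satisfiable.


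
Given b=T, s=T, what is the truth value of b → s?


Implication is false only when antecedent is true and consequent is false.
Substitute: b=T, s=T.
T → T evaluates to T.

T


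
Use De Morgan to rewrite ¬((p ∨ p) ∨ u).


De Morgan: the negation of a disjunction is the conjunction of the negations.
Distribute ¬ across ∨, flipping it to ∧, and negate each literal.

((¬p) ∧ (¬p)) ∧ (¬u)


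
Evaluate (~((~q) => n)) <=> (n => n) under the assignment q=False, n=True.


Substitute q=False, n=True:
~q = True
(~q) => n = True => True = True
~((~q) => n) = False
n => n = True => True = True
(~((~q) => n)) <=> (n => n) = False <=> True = False

False


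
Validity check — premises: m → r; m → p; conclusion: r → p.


This is (no valid rule). There exist truth assignments where the premises are all true but the conclusion is false.

Invalid.


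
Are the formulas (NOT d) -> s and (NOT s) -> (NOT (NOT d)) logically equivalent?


Compare truth tables:
d | s | φ | ψ
-------------
F | F | F | F
T | F | T | T
F | T | T | T
T | T | T | T
The columns φ and ψ agree on every row.

Yes, they are logically equivalent.


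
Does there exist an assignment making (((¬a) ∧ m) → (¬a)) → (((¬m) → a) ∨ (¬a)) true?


Search for a satisfying assignment over {a, m}.
Try a=F, m=F: the formula evaluates to T.
A satisfying assignment exists.

Satisfiable.


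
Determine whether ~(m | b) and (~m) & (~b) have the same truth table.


Compare truth tables:
b | m | φ | ψ
-------------
False | False | True | True
True | False | False | False
False | True | False | False
True | True | False | False
The columns φ and ψ agree on every row.

Yes, they are logically equivalent.


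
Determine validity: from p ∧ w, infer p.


This matches the form of conjunction elimination: the conclusion follows in every model of the premises.

Valid.


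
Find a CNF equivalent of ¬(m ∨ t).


Step 1: Apply De Morgan: ¬(m ∨ t) = ¬m ∧ ¬t.

(¬m) ∧ (¬t)


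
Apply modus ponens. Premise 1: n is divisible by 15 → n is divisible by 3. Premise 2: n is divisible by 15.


Modus ponens: from (P → Q) and P, infer Q.
P = 'n is divisible by 15' is asserted, and P → Q holds, so Q follows.

n is divisible by 3.


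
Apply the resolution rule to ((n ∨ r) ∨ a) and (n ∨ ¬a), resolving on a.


The clauses contain complementary literals a and ¬a.
Resolution eliminates this pair and disjoins the remaining literals (merging duplicates).

(n ∨ r)


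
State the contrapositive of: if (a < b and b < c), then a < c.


The contrapositive of (P → Q) is (¬Q → ¬P); it is logically equivalent to the original.
Here P = '(a < b and b < c)' and Q = 'a < c'.

If not (a < c), then not ((a < b and b < c)).


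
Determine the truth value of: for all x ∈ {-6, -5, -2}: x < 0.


Evaluate the predicate on each element: -6:T, -5:T, -2:T.
Every element satisfies the predicate.

T


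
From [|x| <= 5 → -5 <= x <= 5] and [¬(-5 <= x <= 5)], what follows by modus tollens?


Modus tollens: from (P → Q) and ¬Q, infer ¬P.
Q = '-5 <= x <= 5' is denied; since P → Q, P must also fail.

Not (|x| <= 5).


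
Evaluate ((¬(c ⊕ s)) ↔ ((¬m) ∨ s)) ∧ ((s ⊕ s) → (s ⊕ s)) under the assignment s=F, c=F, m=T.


Substitute s=F, c=F, m=T:
c ⊕ s = F ⊕ F = F
¬(c ⊕ s) = T
¬m = F
(¬m) ∨ s = F ∨ F = F
(¬(c ⊕ s)) ↔ ((¬m) ∨ s) = T ↔ F = F
s ⊕ s = F ⊕ F = F
s ⊕ s = F ⊕ F = F
(s ⊕ s) → (s ⊕ s) = F → F = T
((¬(c ⊕ s)) ↔ ((¬m) ∨ s)) ∧ ((s ⊕ s) → (s ⊕ s)) = F ∧ T = F

F


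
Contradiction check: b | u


Truth table over {b, u}:
b | u | φ
---------
False | False | False
True | False | True
False | True | True
True | True | True
Satisfying assignment at row 2: b=True, u=False gives True.

No, it is not a contradiction.


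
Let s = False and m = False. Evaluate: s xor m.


Exclusive or is true when exactly one operand is true.
Substitute: s=False, m=False.
False xor False evaluates to False.

False


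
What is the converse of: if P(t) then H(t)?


The converse of (P → Q) is (Q → P). It is not in general equivalent to the original.
Here P = 'P(t)' and Q = 'H(t)'.

If H(t), then P(t).


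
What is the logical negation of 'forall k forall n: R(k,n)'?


Negation flips each quantifier (∀↔∃) and negates the inner predicate.
¬(forall k forall n: φ) = exists k exists n: ¬φ.

exists k exists n: ~(R(k,n))


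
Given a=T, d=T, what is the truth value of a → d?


Implication is false only when antecedent is true and consequent is false.
Substitute: a=T, d=T.
T → T evaluates to T.

T


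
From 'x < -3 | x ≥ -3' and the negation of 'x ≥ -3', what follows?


Disjunctive syllogism: from (P ∨ Q) and ¬P, infer Q.
One disjunct, 'x ≥ -3', is ruled out; the other must hold.

x < -3


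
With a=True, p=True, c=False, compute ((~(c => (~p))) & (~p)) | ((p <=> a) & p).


Substitute a=True, p=True, c=False:
~p = False
c => (~p) = False => False = True
~(c => (~p)) = False
~p = False
(~(c => (~p))) & (~p) = False & False = False
p <=> a = True <=> True = True
(p <=> a) & p = True & True = True
((~(c => (~p))) & (~p)) | ((p <=> a) & p) = False | True = True

True


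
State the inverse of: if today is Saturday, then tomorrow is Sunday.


The inverse of (P → Q) is (¬P → ¬Q). It is equivalent to the converse, not to the original.
Here P = 'today is Saturday' and Q = 'tomorrow is Sunday'.

If not (today is Saturday), then not (tomorrow is Sunday).


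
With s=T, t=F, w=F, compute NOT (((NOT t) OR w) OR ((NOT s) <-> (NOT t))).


Substitute s=T, t=F, w=F:
NOT t = T
(NOT t) OR w = T OR F = T
NOT s = F
NOT t = T
(NOT s) <-> (NOT t) = F <-> T = F
((NOT t) OR w) OR ((NOT s) <-> (NOT t)) = T OR F = T
NOT (((NOT t) OR w) OR ((NOT s) <-> (NOT t))) = F

F


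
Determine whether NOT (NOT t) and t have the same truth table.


Compare truth tables:
t | φ | ψ
---------
F | F | F
T | T | T
The columns φ and ψ agree on every row.

Yes, they are logically equivalent.


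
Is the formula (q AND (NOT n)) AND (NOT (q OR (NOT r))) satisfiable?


Check all 8 assignments over {n, q, r}:
n | q | r | φ
-------------
F | F | F | F
T | F | F | F
F | T | F | F
T | T | F | F
F | F | T | F
T | F | T | F
F | T | T | F
T | T | T | F
No assignment makes the formula true.

Unsatisfiable.


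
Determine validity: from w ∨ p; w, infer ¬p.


This is affirming a disjunct (fallacy). There exist truth assignments where the premises are all true but the conclusion is false.

Invalid.


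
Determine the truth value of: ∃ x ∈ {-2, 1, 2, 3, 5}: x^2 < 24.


Evaluate the predicate on each element: -2:T, 1:T, 2:T, 3:T, 5:F.
Witness x = -2 satisfies the predicate.

T


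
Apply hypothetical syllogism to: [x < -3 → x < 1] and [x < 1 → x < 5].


Hypothetical syllogism: from (P → Q) and (Q → R), infer (P → R).
Chain the two implications through the shared middle term 'x < 1'.

x < -3 → x < 5


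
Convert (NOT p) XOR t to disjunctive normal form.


Step 1: (¬p) ⊕ t is true exactly when they disagree: ((¬p) ∧ ¬t) ∨ (¬(¬p) ∧ t).
Step 2: Eliminate any double negations (¬¬X = X).

((NOT p) AND (NOT t)) OR (p AND t)


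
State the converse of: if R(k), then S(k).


The converse of (P → Q) is (Q → P). It is not in general equivalent to the original.
Here P = 'R(k)' and Q = 'S(k)'.

If S(k), then R(k).


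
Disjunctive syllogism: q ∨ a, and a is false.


Disjunctive syllogism: from (P ∨ Q) and ¬P, infer Q.
One disjunct, 'a', is ruled out; the other must hold.

q


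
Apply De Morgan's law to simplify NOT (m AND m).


De Morgan: the negation of a conjunction is the disjunction of the negations.
Distribute NOT across AND, flipping it to OR, and negate each literal.

(NOT m) OR (NOT m)


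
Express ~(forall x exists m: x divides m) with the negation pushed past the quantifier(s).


Negation flips each quantifier (∀↔∃) and negates the inner predicate.
¬(forall x exists m: φ) = exists x forall m: ¬φ.

exists x forall m: ~(x divides m)


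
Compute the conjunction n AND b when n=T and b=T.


Conjunction is true only when both operands are true.
Substitute: n=T, b=T.
T AND T evaluates to T.

T


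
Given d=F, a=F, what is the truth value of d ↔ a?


Biconditional is true when both operands have the same truth value.
Substitute: d=F, a=F.
F ↔ F evaluates to T.

T


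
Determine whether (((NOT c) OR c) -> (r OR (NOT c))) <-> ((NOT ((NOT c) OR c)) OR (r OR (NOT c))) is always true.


Build the truth table over {c, r}:
c | r | φ
---------
F | F | T
T | F | T
F | T | T
T | T | T
Every row evaluates to true.

Yes, it is a tautology.


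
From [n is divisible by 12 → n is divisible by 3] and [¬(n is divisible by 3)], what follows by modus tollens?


Modus tollens: from (P → Q) and ¬Q, infer ¬P.
Q = 'n is divisible by 3' is denied; since P → Q, P must also fail.

Not (n is divisible by 12).


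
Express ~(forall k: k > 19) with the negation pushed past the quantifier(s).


¬(forall x: φ) = exists x: ¬φ, and ¬(exists x: φ) = forall x: ¬φ.
Apply to the universal statement.

exists k: ~(k > 19)


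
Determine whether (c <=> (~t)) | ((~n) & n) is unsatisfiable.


Truth table over {c, n, t}:
c | n | t | φ
-------------
False | False | False | False
True | False | False | True
False | True | False | False
True | True | False | True
False | False | True | True
True | False | True | False
False | True | True | True
True | True | True | False
Satisfying assignment at row 2: c=True, n=False, t=False gives True.

No, it is not a contradiction.


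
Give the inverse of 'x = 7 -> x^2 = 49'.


The inverse of (P → Q) is (¬P → ¬Q). It is equivalent to the converse, not to the original.
Here P = 'x = 7' and Q = 'x^2 = 49'.

If not (x = 7), then not (x^2 = 49).


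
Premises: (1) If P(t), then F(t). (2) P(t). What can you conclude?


Modus ponens: from (P → Q) and P, infer Q.
P = 'P(t)' is asserted, and P → Q holds, so Q follows.

F(t).


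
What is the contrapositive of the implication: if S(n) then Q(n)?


The contrapositive of (P → Q) is (¬Q → ¬P); it is logically equivalent to the original.
Here P = 'S(n)' and Q = 'Q(n)'.

If not (Q(n)), then not (S(n)).


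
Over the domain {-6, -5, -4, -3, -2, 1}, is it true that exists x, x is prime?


Evaluate the predicate on each element: -6:False, -5:False, -4:False, -3:False, -2:False, 1:False.
No element satisfies the predicate.

False


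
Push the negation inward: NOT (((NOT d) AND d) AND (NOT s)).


De Morgan: the negation of a conjunction is the disjunction of the negations.
Distribute NOT across AND, flipping it to OR, and negate each literal.

(d OR (NOT d)) OR s


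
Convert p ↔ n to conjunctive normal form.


Step 1: Rewrite p ↔ n as (p → n) ∧ (n → p).
Step 2: Rewrite each implication as a disjunction.

((¬p) ∨ n) ∧ ((¬n) ∨ p)


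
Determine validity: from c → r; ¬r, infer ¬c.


This matches the form of modus tollens: the conclusion follows in every model of the premises.

Valid.


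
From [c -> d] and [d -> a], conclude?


Hypothetical syllogism: from (P → Q) and (Q → R), infer (P → R).
Chain the two implications through the shared middle term 'd'.

c -> a


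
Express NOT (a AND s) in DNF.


Step 1: Apply De Morgan: ¬(a ∧ s) = ¬a ∨ ¬s.

(NOT a) OR (NOT s)


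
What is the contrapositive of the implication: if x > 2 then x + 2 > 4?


The contrapositive of (P → Q) is (¬Q → ¬P); it is logically equivalent to the original.
Here P = 'x > 2' and Q = 'x + 2 > 4'.

If not (x + 2 > 4), then not (x > 2).


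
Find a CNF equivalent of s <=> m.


Step 1: Rewrite s ↔ m as (s → m) ∧ (m → s).
Step 2: Rewrite each implication as a disjunction.

((~s) | m) & ((~m) | s)


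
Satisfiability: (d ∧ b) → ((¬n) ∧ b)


Search for a satisfying assignment over {b, d, n}.
Try b=F, d=F, n=F: the formula evaluates to T.
A satisfying assignment exists.

Satisfiable.


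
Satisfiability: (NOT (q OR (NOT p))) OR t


Search for a satisfying assignment over {p, q, t}.
Try p=T, q=F, t=F: the formula evaluates to T.
A satisfying assignment exists.

Satisfiable.


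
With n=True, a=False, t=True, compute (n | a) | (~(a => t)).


Substitute n=True, a=False, t=True:
n | a = True | False = True
a => t = False => True = True
~(a => t) = False
(n | a) | (~(a => t)) = True | False = True

True


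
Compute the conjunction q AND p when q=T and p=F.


Conjunction is true only when both operands are true.
Substitute: q=T, p=F.
T AND F evaluates to F.

F


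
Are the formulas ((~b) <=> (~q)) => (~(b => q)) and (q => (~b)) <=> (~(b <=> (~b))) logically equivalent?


Compare truth tables:
b | q | φ | ψ
-------------
False | False | False | True
True | False | True | True
False | True | True | True
True | True | False | False
They differ at row 1 (b=False, q=False): φ=False but ψ=True.

No, they are not logically equivalent.


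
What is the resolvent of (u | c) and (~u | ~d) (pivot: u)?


The clauses contain complementary literals u and ~u.
Resolution eliminates this pair and disjoins the remaining literals (merging duplicates).

(c | ~d)


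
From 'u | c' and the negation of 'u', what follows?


Disjunctive syllogism: from (P ∨ Q) and ¬P, infer Q.
One disjunct, 'u', is ruled out; the other must hold.

c


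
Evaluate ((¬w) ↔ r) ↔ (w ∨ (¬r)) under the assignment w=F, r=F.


Substitute w=F, r=F:
¬w = T
(¬w) ↔ r = T ↔ F = F
¬r = T
w ∨ (¬r) = F ∨ T = T
((¬w) ↔ r) ↔ (w ∨ (¬r)) = F ↔ T = F

F


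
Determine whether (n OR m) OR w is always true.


Build the truth table over {m, n, w}:
m | n | w | φ
-------------
F | F | F | F
T | F | F | T
F | T | F | T
T | T | F | T
F | F | T | T
T | F | T | T
F | T | T | T
T | T | T | T
Counterexample at row 1: with m=F, n=F, w=F, the formula is F.

No, it is not a tautology.


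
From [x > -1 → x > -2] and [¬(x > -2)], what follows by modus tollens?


Modus tollens: from (P → Q) and ¬Q, infer ¬P.
Q = 'x > -2' is denied; since P → Q, P must also fail.

Not (x > -1).


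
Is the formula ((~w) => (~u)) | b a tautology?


Build the truth table over {b, u, w}:
b | u | w | φ
-------------
False | False | False | True
True | False | False | True
False | True | False | False
True | True | False | True
False | False | True | True
True | False | True | True
False | True | True | True
True | True | True | True
Counterexample at row 3: with b=False, u=True, w=False, the formula is False.

No, it is not a tautology.


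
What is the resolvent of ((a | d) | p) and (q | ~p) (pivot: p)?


The clauses contain complementary literals p and ~p.
Resolution eliminates this pair and disjoins the remaining literals (merging duplicates).

((d | a) | q)


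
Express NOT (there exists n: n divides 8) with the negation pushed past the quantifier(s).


¬(for all x: φ) = there exists x: ¬φ, and ¬(there exists x: φ) = for all x: ¬φ.
Apply to the existential statement.

for all n: NOT(n divides 8)


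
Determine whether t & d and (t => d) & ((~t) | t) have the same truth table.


Compare truth tables:
d | t | φ | ψ
-------------
False | False | False | True
True | False | False | True
False | True | False | False
True | True | True | True
They differ at row 1 (d=False, t=False): φ=False but ψ=True.

No, they are not logically equivalent.


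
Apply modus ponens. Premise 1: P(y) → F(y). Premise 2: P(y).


Modus ponens: from (P → Q) and P, infer Q.
P = 'P(y)' is asserted, and P → Q holds, so Q follows.

F(y).


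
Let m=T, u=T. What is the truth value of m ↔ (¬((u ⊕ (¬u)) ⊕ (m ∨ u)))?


Substitute m=T, u=T:
¬u = F
u ⊕ (¬u) = T ⊕ F = T
m ∨ u = T ∨ T = T
(u ⊕ (¬u)) ⊕ (m ∨ u) = T ⊕ T = F
¬((u ⊕ (¬u)) ⊕ (m ∨ u)) = T
m ↔ (¬((u ⊕ (¬u)) ⊕ (m ∨ u))) = T ↔ T = T

T


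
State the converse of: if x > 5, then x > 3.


The converse of (P → Q) is (Q → P). It is not in general equivalent to the original.
Here P = 'x > 5' and Q = 'x > 3'.

If x > 3, then x > 5.


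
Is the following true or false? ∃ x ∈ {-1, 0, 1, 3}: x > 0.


Evaluate the predicate on each element: -1:F, 0:F, 1:T, 3:T.
Witness x = 1 satisfies the predicate.

T


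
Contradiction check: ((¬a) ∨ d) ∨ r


Truth table over {a, d, r}:
a | d | r | φ
-------------
F | F | F | T
T | F | F | F
F | T | F | T
T | T | F | T
F | F | T | T
T | F | T | T
F | T | T | T
T | T | T | T
Satisfying assignment at row 1: a=F, d=F, r=F gives T.

No, it is not a contradiction.


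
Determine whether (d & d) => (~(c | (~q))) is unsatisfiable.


Truth table over {c, d, q}:
c | d | q | φ
-------------
False | False | False | True
True | False | False | True
False | True | False | False
True | True | False | False
False | False | True | True
True | False | True | True
False | True | True | True
True | True | True | False
Satisfying assignment at row 1: c=False, d=False, q=False gives True.

No, it is not a contradiction.


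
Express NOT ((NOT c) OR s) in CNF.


Step 1: Apply De Morgan: ¬((¬c) ∨ s) = ¬(¬c) ∧ ¬s.
Step 2: Eliminate any double negations (¬¬X = X).

c AND (NOT s)


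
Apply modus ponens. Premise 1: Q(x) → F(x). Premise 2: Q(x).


Modus ponens: from (P → Q) and P, infer Q.
P = 'Q(x)' is asserted, and P → Q holds, so Q follows.

F(x).


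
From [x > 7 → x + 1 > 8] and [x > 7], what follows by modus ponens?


Modus ponens: from (P → Q) and P, infer Q.
P = 'x > 7' is asserted, and P → Q holds, so Q follows.

x + 1 > 8.


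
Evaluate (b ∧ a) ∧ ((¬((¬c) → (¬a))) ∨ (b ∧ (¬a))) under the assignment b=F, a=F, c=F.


Substitute b=F, a=F, c=F:
b ∧ a = F ∧ F = F
¬c = T
¬a = T
(¬c) → (¬a) = T → T = T
¬((¬c) → (¬a)) = F
¬a = T
b ∧ (¬a) = F ∧ T = F
(¬((¬c) → (¬a))) ∨ (b ∧ (¬a)) = F ∨ F = F
(b ∧ a) ∧ ((¬((¬c) → (¬a))) ∨ (b ∧ (¬a))) = F ∧ F = F

F


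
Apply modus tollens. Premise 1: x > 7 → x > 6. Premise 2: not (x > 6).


Modus tollens: from (P → Q) and ¬Q, infer ¬P.
Q = 'x > 6' is denied; since P → Q, P must also fail.

Not (x > 7).


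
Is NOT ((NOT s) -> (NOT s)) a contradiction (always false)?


Truth table over {s}:
s | φ
-----
F | F
T | F
Every row is false.

Yes, it is a contradiction.


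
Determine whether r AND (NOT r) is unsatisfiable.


Truth table over {r}:
r | φ
-----
F | F
T | F
Every row is false.

Yes, it is a contradiction.


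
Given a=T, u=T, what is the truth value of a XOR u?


Exclusive or is true when exactly one operand is true.
Substitute: a=T, u=T.
T XOR T evaluates to F.

F


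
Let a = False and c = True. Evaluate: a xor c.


Exclusive or is true when exactly one operand is true.
Substitute: a=False, c=True.
False xor True evaluates to True.

True


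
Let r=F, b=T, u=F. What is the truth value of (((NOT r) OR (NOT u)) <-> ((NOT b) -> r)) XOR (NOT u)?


Substitute r=F, b=T, u=F:
NOT r = T
NOT u = T
(NOT r) OR (NOT u) = T OR T = T
NOT b = F
(NOT b) -> r = F -> F = T
((NOT r) OR (NOT u)) <-> ((NOT b) -> r) = T <-> T = T
NOT u = T
(((NOT r) OR (NOT u)) <-> ((NOT b) -> r)) XOR (NOT u) = T XOR T = F

F


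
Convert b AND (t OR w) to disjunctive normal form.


Step 1: Distribute ∧ over ∨: b ∧ (t ∨ w) = (b ∧ t) ∨ (b ∧ w).

(b AND t) OR (b AND w)


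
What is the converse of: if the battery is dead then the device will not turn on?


The converse of (P → Q) is (Q → P). It is not in general equivalent to the original.
Here P = 'the battery is dead' and Q = 'the device will not turn on'.

If the device will not turn on, then the battery is dead.


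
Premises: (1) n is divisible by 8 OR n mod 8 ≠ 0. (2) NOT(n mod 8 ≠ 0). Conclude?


Disjunctive syllogism: from (P ∨ Q) and ¬P, infer Q.
One disjunct, 'n mod 8 ≠ 0', is ruled out; the other must hold.

n is divisible by 8


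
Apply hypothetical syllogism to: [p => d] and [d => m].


Hypothetical syllogism: from (P → Q) and (Q → R), infer (P → R).
Chain the two implications through the shared middle term 'd'.

p => m


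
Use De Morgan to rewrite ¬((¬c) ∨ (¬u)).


De Morgan: the negation of a disjunction is the conjunction of the negations.
Distribute ¬ across ∨, flipping it to ∧, and negate each literal.

c ∧ u


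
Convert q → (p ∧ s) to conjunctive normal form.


Step 1: Rewrite q → (p ∧ s) as ¬q ∨ (p ∧ s).
Step 2: Distribute ∨ over ∧.

((¬q) ∨ p) ∧ ((¬q) ∨ s)


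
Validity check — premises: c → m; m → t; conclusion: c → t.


This matches the form of hypothetical syllogism: the conclusion follows in every model of the premises.

Valid.


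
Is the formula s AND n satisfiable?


Search for a satisfying assignment over {n, s}.
Try n=T, s=T: the formula evaluates to T.
A satisfying assignment exists.

Satisfiable.


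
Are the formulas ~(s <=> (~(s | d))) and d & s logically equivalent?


Compare truth tables:
d | s | φ | ψ
-------------
False | False | True | False
True | False | False | False
False | True | True | False
True | True | True | True
They differ at row 1 (d=False, s=False): φ=True but ψ=False.

No, they are not logically equivalent.


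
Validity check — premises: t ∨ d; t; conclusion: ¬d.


This is affirming a disjunct (fallacy). There exist truth assignments where the premises are all true but the conclusion is false.

Invalid.


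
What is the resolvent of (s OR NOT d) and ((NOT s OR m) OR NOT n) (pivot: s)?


The clauses contain complementary literals s and NOTs.
Resolution eliminates this pair and disjoins the remaining literals (merging duplicates).

((NOT d OR NOT n) OR m)


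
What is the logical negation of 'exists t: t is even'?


¬(forall x: φ) = exists x: ¬φ, and ¬(exists x: φ) = forall x: ¬φ.
Apply to the existential statement.

forall t: ~(t is even)


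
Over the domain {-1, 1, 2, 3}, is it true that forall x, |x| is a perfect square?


Evaluate the predicate on each element: -1:True, 1:True, 2:False, 3:False.
Counterexample x = 2 fails the predicate.

False


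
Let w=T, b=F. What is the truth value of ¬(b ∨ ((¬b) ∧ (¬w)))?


Substitute w=T, b=F:
¬b = T
¬w = F
(¬b) ∧ (¬w) = T ∧ F = F
b ∨ ((¬b) ∧ (¬w)) = F ∨ F = F
¬(b ∨ ((¬b) ∧ (¬w))) = T

T


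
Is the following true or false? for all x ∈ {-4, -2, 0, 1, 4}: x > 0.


Evaluate the predicate on each element: -4:F, -2:F, 0:F, 1:T, 4:T.
Counterexample x = -4 fails the predicate.

F


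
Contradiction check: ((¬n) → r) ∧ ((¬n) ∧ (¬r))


Truth table over {n, r}:
n | r | φ
---------
F | F | F
T | F | F
F | T | F
T | T | F
Every row is false.

Yes, it is a contradiction.


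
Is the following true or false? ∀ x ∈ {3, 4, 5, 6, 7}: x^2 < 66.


Evaluate the predicate on each element: 3:T, 4:T, 5:T, 6:T, 7:T.
Every element satisfies the predicate.

T


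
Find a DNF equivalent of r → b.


Step 1: Rewrite r → b as ¬r ∨ b.

(¬r) ∨ b


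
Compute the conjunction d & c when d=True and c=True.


Conjunction is true only when both operands are true.
Substitute: d=True, c=True.
True & True evaluates to True.

True


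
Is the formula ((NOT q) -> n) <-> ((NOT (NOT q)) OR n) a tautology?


Build the truth table over {n, q}:
n | q | φ
---------
F | F | T
T | F | T
F | T | T
T | T | T
Every row evaluates to true.

Yes, it is a tautology.


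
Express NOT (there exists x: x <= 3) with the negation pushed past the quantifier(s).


¬(for all x: φ) = there exists x: ¬φ, and ¬(there exists x: φ) = for all x: ¬φ.
Apply to the existential statement.

for all x: NOT(x <= 3)


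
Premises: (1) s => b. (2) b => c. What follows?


Hypothetical syllogism: from (P → Q) and (Q → R), infer (P → R).
Chain the two implications through the shared middle term 'b'.

s => c


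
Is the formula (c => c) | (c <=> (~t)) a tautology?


Build the truth table over {c, t}:
c | t | φ
---------
False | False | True
True | False | True
False | True | True
True | True | True
Every row evaluates to true.

Yes, it is a tautology.


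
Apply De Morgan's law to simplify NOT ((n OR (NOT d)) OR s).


De Morgan: the negation of a disjunction is the conjunction of the negations.
Distribute NOT across OR, flipping it to AND, and negate each literal.

((NOT n) AND d) AND (NOT s)


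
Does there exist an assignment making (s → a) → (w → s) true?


Search for a satisfying assignment over {a, s, w}.
Try a=F, s=F, w=F: the formula evaluates to T.
A satisfying assignment exists.

Satisfiable.


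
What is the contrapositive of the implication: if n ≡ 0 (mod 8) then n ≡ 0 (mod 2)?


The contrapositive of (P → Q) is (¬Q → ¬P); it is logically equivalent to the original.
Here P = 'n ≡ 0 (mod 8)' and Q = 'n ≡ 0 (mod 2)'.

If not (n ≡ 0 (mod 2)), then not (n ≡ 0 (mod 8)).


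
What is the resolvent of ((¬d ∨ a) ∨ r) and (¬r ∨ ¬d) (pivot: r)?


The clauses contain complementary literals r and ¬r.
Resolution eliminates this pair and disjoins the remaining literals (merging duplicates).

(¬d ∨ a)


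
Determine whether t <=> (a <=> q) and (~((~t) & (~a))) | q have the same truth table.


Compare truth tables:
a | q | t | φ | ψ
-----------------
False | False | False | False | False
True | False | False | True | True
False | True | False | True | True
True | True | False | False | True
False | False | True | True | True
True | False | True | False | True
False | True | True | False | True
True | True | True | True | True
They differ at row 4 (a=True, q=True, t=False): φ=False but ψ=True.

No, they are not logically equivalent.


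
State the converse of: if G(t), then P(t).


The converse of (P → Q) is (Q → P). It is not in general equivalent to the original.
Here P = 'G(t)' and Q = 'P(t)'.

If P(t), then G(t).


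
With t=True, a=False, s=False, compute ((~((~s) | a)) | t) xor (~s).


Substitute t=True, a=False, s=False:
~s = True
(~s) | a = True | False = True
~((~s) | a) = False
(~((~s) | a)) | t = False | True = True
~s = True
((~((~s) | a)) | t) xor (~s) = True xor True = False

False


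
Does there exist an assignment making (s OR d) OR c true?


Search for a satisfying assignment over {c, d, s}.
Try c=T, d=F, s=F: the formula evaluates to T.
A satisfying assignment exists.

Satisfiable.


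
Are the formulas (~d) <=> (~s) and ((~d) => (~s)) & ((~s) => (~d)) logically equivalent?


Compare truth tables:
d | s | φ | ψ
-------------
False | False | True | True
True | False | False | False
False | True | False | False
True | True | True | True
The columns φ and ψ agree on every row.

Yes, they are logically equivalent.
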